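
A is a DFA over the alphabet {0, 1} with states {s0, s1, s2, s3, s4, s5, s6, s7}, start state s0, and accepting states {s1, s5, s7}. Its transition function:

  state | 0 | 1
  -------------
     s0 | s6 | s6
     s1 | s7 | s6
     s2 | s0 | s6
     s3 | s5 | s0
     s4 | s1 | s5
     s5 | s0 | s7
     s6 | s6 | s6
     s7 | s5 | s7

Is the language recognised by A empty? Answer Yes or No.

Yes

The states reachable from the start state are {s0, s6}.
None of the accepting states {s1, s5, s7} is reachable, so no string is accepted and L(A) = ∅.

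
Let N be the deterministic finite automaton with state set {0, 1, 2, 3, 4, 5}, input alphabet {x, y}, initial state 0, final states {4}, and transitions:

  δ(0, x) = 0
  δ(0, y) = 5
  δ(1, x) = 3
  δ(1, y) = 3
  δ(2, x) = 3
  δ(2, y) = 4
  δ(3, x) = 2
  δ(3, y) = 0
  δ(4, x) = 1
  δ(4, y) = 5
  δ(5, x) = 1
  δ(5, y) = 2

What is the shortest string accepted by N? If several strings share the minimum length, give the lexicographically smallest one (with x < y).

yyy

A breadth-first search from 0 reaches an accepting state first via the path 0 → 5 → 2 → 4 on input yyy.
No string of length < 3 is accepted (BFS exhausts all shorter strings without reaching an accepting state), and yyy is the lexicographically least accepting string of length 3.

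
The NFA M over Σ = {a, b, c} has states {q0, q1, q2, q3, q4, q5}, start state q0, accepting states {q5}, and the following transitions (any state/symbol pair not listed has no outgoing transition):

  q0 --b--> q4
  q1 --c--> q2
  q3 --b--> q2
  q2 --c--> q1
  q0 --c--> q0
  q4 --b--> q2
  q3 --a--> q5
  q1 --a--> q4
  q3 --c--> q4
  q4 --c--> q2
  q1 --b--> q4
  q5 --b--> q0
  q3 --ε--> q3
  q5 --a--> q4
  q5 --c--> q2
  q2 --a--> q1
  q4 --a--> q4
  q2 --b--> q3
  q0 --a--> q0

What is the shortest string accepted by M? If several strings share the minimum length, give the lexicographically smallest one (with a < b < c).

A breadth-first search from q0 reaches an accepting state first via the path q0 → q4 → q2 → q3 → q5 on input bbba.
No string of length < 4 is accepted (BFS exhausts all shorter strings without reaching an accepting state), and bbba is the lexicographically least accepting string of length 4.

bbba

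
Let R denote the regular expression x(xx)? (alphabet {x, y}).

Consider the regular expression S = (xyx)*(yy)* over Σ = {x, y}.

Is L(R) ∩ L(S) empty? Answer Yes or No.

Yes

Converting the expression R to a DFA (subset construction, then merging equivalent states) gives the minimal DFA with states {r0, r1, r2, r3, r4}, start state r0, accepting states {r1, r4} and transitions r0: x→r1, y→r2; r1: x→r3, y→r2; r2: x→r2, y→r2; r3: x→r4, y→r2; r4: x→r2, y→r2.
Converting the expression S to a DFA (subset construction, then merging equivalent states) gives the minimal DFA with states {s0, s1, s2, s3, s4, s5}, start state s0, accepting states {s0, s5} and transitions s0: x→s1, y→s2; s1: x→s3, y→s4; s2: x→s3, y→s5; s3: x→s3, y→s3; s4: x→s0, y→s3; s5: x→s3, y→s2.
Exploring the product automaton R × S from the start pair (r0, s0), following both machines on each input symbol, reaches 10 state pairs: (r0, s0), (r1, s1), (r2, s2), (r3, s3), (r2, s4), (r2, s3), (r2, s5), (r4, s3), (r2, s0), (r2, s1).
R accepts in {r1, r4} and S accepts in {s0, s5}; no reachable pair has both components accepting, so no string drives both machines to acceptance simultaneously and L(R) ∩ L(S) = ∅.
So no string is accepted by both, and the intersection is empty.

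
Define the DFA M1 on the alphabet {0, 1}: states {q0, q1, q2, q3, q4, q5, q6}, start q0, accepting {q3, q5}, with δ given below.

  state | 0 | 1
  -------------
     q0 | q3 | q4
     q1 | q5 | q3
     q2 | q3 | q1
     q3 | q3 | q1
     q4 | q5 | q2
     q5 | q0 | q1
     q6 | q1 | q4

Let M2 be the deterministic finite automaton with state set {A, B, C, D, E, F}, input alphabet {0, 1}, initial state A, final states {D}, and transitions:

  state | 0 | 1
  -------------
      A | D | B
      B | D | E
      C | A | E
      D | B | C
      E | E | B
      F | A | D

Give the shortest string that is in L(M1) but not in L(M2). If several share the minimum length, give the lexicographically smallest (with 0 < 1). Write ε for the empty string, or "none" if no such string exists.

The string 00 is accepted by M1 but not by M2.
No shorter string lies in the difference, and 00 is the lexicographically first length-2 string in L(M1) \ L(M2).

00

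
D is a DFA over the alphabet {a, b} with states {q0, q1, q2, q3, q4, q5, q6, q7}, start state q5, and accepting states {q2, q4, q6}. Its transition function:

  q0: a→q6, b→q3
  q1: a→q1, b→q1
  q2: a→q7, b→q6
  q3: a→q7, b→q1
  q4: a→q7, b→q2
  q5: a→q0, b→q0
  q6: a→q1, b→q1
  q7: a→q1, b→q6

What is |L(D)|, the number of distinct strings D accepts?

The useful subgraph on states {q0, q3, q5, q6, q7} is acyclic, so L(D) is finite; the longest accepting path visits 5 useful states, giving maximum string length 4.
Counting accepting paths from q5 by length: 2 of length 2, 2 of length 4. Total 4.

4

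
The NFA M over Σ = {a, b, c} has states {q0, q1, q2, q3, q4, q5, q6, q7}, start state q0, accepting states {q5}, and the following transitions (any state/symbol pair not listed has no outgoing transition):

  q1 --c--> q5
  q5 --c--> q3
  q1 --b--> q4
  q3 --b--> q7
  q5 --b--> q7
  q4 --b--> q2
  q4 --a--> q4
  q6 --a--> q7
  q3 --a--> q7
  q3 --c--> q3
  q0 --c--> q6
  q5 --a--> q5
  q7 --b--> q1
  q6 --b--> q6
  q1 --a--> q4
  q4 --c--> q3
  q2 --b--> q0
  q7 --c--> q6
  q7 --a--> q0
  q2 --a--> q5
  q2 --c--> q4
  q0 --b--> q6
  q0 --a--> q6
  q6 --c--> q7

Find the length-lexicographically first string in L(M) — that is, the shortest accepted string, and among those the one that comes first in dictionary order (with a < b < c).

A breadth-first search from q0 reaches an accepting state first via the path q0 → q6 → q7 → q1 → q5 on input aabc.
No string of length < 4 is accepted (BFS exhausts all shorter strings without reaching an accepting state), and aabc is the lexicographically least accepting string of length 4.

aabc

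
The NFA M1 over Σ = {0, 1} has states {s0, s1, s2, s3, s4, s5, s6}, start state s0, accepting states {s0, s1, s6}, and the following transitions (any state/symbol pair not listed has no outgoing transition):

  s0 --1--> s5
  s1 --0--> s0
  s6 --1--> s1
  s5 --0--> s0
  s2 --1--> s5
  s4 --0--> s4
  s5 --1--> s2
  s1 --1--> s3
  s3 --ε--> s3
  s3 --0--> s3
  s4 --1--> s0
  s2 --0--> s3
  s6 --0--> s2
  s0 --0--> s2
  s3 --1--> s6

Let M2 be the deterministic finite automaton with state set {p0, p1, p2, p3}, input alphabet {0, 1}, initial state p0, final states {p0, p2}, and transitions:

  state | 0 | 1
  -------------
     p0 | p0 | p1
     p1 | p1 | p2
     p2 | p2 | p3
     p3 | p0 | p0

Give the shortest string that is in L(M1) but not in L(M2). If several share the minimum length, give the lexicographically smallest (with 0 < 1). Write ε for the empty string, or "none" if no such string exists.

10

The string 10 is accepted by M1 but not by M2.
No shorter string lies in the difference, and 10 is the lexicographically first length-2 string in L(M1) \ L(M2).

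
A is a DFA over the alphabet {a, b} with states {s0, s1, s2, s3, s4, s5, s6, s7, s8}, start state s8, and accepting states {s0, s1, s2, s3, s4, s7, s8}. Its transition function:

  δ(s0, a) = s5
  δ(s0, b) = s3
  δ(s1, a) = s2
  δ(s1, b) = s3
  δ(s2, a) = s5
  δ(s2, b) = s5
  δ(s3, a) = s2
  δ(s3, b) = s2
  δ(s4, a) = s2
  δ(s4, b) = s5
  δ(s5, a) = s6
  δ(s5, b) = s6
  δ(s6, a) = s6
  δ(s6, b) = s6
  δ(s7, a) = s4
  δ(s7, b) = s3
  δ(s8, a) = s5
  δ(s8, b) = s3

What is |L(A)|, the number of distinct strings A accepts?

4

The useful subgraph on states {s2, s3, s8} is acyclic, so L(A) is finite; the longest accepting path visits 3 useful states, giving maximum string length 2.
Counting accepting paths from s8 by length: 1 of length 0, 1 of length 1, 2 of length 2. Total 4.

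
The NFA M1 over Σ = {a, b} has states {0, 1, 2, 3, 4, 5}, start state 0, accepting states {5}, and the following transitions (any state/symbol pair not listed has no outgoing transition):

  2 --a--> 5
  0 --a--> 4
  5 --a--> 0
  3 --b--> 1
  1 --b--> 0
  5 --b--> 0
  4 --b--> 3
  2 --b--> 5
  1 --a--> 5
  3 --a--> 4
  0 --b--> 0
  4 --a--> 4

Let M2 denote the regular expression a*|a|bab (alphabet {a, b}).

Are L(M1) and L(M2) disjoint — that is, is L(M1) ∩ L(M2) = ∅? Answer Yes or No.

Yes

Converting the expression M2 to a DFA (subset construction, then merging equivalent states) gives the minimal DFA with states {r0, r1, r2, r3, r4, r5}, start state r0, accepting states {r0, r1, r5} and transitions r0: a→r1, b→r2; r1: a→r1, b→r3; r2: a→r4, b→r3; r3: a→r3, b→r3; r4: a→r3, b→r5; r5: a→r3, b→r3.
Exploring the product automaton M1 × M2 from the start pair (0, r0), following both machines on each input symbol, reaches 10 state pairs: (0, r0), (4, r1), (0, r2), (3, r3), (4, r4), (0, r3), (4, r3), (1, r3), (3, r5), (5, r3).
M1 accepts in {5} and M2 accepts in {r0, r1, r5}; no reachable pair has both components accepting, so no string drives both machines to acceptance simultaneously and L(M1) ∩ L(M2) = ∅.
So no string is accepted by both, and the intersection is empty.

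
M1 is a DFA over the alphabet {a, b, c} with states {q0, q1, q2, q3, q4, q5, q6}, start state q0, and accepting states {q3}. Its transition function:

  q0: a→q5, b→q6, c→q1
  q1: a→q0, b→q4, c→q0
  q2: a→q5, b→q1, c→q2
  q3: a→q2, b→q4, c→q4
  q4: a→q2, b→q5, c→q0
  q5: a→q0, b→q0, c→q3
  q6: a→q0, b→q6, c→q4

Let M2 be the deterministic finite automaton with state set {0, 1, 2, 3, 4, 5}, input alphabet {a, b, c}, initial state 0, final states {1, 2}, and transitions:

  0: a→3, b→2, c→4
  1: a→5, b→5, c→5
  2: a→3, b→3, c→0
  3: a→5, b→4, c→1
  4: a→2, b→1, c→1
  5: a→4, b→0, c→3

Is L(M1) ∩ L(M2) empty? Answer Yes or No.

The string ac is accepted by both M1 and M2.
Hence L(M1) ∩ L(M2) ≠ ∅.

No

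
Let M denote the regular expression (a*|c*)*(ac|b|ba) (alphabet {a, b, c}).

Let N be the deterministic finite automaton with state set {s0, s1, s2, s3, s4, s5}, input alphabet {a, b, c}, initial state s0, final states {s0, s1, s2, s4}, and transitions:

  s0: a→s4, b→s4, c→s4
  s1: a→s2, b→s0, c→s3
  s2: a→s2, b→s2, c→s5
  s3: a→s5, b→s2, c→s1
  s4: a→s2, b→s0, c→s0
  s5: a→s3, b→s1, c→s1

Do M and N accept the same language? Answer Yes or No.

The string aac is accepted by M but rejected by N.
So L(M) ≠ L(N).

No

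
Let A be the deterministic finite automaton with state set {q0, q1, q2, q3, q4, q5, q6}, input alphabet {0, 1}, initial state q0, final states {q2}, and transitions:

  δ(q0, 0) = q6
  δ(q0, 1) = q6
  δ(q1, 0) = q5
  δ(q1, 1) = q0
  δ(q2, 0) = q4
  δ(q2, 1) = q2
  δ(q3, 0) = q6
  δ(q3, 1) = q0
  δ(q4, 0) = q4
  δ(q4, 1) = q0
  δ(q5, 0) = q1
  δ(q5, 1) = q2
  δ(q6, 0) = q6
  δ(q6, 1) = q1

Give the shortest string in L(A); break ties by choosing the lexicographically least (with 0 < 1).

0101

A breadth-first search from q0 reaches an accepting state first via the path q0 → q6 → q1 → q5 → q2 on input 0101.
No string of length < 4 is accepted (BFS exhausts all shorter strings without reaching an accepting state), and 0101 is the lexicographically least accepting string of length 4.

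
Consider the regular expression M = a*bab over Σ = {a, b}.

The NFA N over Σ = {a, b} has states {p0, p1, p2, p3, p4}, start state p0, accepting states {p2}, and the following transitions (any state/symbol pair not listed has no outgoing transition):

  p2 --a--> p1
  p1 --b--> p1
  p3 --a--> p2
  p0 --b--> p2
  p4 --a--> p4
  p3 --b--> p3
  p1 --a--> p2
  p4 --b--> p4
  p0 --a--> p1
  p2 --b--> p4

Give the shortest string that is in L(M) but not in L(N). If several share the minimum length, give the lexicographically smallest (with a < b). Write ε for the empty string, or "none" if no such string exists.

bab

The string bab is accepted by M but not by N.
No shorter string lies in the difference, and bab is the lexicographically first length-3 string in L(M) \ L(N).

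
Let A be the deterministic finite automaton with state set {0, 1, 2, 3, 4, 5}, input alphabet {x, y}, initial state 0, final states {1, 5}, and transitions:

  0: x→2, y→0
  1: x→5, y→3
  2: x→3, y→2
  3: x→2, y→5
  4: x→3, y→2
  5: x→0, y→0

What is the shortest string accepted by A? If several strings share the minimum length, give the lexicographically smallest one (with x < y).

A breadth-first search from 0 reaches an accepting state first via the path 0 → 2 → 3 → 5 on input xxy.
No string of length < 3 is accepted (BFS exhausts all shorter strings without reaching an accepting state), and xxy is the lexicographically least accepting string of length 3.

xxy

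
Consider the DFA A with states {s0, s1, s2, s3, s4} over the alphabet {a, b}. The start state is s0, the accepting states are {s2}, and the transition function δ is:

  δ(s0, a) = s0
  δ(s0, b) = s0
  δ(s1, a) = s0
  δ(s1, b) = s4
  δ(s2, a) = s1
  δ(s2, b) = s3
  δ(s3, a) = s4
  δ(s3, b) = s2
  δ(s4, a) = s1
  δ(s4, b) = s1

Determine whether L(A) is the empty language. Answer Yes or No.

The states reachable from the start state are {s0}.
None of the accepting states {s2} is reachable, so no string is accepted and L(A) = ∅.

Yes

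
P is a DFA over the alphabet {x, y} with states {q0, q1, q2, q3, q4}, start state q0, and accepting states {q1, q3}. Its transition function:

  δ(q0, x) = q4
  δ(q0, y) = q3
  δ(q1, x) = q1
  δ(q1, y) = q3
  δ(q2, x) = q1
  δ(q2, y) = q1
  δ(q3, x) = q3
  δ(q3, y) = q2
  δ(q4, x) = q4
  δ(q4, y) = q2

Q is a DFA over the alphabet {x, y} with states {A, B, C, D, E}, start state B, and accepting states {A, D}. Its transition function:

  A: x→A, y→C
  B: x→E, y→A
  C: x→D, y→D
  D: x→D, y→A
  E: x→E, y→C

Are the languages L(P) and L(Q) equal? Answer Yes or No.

Exploring the product automaton P × Q from the start pair (q0, B), following both machines on each input symbol, reaches 5 state pairs: (q0, B), (q4, E), (q3, A), (q2, C), (q1, D).
P accepts in {q1, q3} and Q accepts in {A, D}. In every reachable pair the two components are either both accepting — (q3, A), (q1, D) — or both non-accepting, so no string is accepted by exactly one of the machines: L(P) \ L(Q) and L(Q) \ L(P) are both empty.
Hence every string is accepted by P iff it is accepted by Q, and the two languages coincide.

Yes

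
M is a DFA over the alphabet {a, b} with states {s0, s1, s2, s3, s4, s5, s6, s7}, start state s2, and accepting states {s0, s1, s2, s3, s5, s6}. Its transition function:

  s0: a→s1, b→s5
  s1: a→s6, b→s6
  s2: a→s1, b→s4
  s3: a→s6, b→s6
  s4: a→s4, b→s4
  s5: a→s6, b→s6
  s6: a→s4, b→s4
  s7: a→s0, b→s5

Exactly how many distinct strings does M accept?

The useful subgraph on states {s1, s2, s6} is acyclic, so L(M) is finite; the longest accepting path visits 3 useful states, giving maximum string length 2.
Counting accepting paths from s2 by length: 1 of length 0, 1 of length 1, 2 of length 2. Total 4.

4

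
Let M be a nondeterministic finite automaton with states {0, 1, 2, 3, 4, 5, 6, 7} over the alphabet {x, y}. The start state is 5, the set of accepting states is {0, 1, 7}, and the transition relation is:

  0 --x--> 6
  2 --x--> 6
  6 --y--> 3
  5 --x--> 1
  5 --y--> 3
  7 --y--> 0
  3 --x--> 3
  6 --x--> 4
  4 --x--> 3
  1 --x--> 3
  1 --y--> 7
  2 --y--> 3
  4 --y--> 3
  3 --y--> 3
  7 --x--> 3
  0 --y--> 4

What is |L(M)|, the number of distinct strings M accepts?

The useful subgraph on states {0, 1, 5, 7} is acyclic, so L(M) is finite; the longest accepting path visits 4 useful states, giving maximum string length 3.
Counting accepting paths from 5 by length: 1 of length 1, 1 of length 2, 1 of length 3. Total 3.

3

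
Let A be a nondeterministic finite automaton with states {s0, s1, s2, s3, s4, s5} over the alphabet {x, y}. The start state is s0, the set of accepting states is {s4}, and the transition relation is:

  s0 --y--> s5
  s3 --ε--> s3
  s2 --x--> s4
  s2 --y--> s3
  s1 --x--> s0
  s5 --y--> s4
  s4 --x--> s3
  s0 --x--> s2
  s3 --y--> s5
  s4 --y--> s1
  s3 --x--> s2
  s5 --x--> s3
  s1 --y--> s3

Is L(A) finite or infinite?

State s2 is reachable from the start and can reach an accepting state, and it lies on the cycle s2 → s3 → s2.
Traversing that cycle any number of times yields accepted strings of unbounded length, so the language is infinite.

infinite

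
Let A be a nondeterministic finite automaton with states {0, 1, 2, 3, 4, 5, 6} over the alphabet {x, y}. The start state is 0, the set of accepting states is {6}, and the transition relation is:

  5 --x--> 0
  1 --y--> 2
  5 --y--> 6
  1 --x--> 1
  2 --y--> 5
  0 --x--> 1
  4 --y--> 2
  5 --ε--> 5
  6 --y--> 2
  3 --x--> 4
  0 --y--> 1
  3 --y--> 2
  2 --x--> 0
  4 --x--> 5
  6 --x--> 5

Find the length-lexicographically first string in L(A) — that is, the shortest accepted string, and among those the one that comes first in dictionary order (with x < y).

xyyy

A breadth-first search from 0 reaches an accepting state first via the path 0 → 1 → 2 → 5 → 6 on input xyyy.
No string of length < 4 is accepted (BFS exhausts all shorter strings without reaching an accepting state), and xyyy is the lexicographically least accepting string of length 4.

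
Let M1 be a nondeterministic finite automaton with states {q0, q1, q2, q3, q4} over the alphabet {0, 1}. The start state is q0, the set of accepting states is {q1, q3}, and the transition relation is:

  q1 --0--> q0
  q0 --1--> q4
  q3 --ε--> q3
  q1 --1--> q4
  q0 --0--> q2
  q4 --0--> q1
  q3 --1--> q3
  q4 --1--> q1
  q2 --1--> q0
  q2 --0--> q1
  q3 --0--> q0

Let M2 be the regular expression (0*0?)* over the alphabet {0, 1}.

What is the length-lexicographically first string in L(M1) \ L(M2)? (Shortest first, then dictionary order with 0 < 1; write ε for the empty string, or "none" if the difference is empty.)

The string 10 is accepted by M1 but not by M2.
No shorter string lies in the difference, and 10 is the lexicographically first length-2 string in L(M1) \ L(M2).

10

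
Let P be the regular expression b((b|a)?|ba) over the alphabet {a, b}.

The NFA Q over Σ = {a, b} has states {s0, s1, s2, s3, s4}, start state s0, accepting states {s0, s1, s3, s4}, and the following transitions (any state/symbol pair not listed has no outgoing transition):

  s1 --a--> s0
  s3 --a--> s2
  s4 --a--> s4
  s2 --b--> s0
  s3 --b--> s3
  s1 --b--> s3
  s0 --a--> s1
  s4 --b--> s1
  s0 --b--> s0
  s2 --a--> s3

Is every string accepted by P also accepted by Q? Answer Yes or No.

Yes

Converting the expression P to a DFA (subset construction, then merging equivalent states) gives the minimal DFA with states {p0, p1, p2, p3, p4}, start state p0, accepting states {p2, p3, p4} and transitions p0: a→p1, b→p2; p1: a→p1, b→p1; p2: a→p3, b→p4; p3: a→p1, b→p1; p4: a→p3, b→p1.
Exploring the product automaton P × Q from the start pair (p0, s0), following both machines on each input symbol, reaches 8 state pairs: (p0, s0), (p1, s1), (p2, s0), (p1, s0), (p1, s3), (p3, s1), (p4, s0), (p1, s2).
P accepts in {p2, p3, p4} and Q accepts in {s0, s1, s3, s4}. The reachable pairs whose P-component is accepting are (p2, s0), (p3, s1), (p4, s0); in each of them the Q-component is accepting too, so the product for L(P) \ L(Q) (P-component accepting, Q-component rejecting) has no reachable accepting pair and the difference is empty.
Hence every string in L(P) is also in L(Q).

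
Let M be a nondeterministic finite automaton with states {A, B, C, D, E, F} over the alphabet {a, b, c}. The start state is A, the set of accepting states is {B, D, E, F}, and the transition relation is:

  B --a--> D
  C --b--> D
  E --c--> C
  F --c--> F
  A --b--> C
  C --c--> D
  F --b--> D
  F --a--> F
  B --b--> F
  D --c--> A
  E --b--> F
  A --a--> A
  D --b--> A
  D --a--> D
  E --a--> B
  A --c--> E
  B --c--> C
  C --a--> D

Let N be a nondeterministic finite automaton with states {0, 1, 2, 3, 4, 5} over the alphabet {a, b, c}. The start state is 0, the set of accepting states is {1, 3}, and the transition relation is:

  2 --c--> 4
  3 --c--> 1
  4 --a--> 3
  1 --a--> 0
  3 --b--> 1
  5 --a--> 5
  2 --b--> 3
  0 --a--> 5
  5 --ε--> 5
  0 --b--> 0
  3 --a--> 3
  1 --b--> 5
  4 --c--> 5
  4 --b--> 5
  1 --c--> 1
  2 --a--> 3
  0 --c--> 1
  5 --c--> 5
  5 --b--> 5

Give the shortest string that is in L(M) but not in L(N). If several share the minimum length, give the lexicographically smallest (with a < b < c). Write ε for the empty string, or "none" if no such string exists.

The string ac is accepted by M but not by N.
No shorter string lies in the difference, and ac is the lexicographically first length-2 string in L(M) \ L(N).

ac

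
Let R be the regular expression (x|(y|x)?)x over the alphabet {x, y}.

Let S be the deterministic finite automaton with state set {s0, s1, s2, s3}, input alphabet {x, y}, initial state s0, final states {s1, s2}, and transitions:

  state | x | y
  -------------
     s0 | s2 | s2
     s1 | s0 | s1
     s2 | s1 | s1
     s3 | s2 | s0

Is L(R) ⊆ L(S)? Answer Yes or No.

Yes

Converting the expression R to a DFA (subset construction, then merging equivalent states) gives the minimal DFA with states {r0, r1, r2, r3, r4}, start state r0, accepting states {r1, r3} and transitions r0: x→r1, y→r2; r1: x→r3, y→r4; r2: x→r3, y→r4; r3: x→r4, y→r4; r4: x→r4, y→r4.
Exploring the product automaton R × S from the start pair (r0, s0), following both machines on each input symbol, reaches 7 state pairs: (r0, s0), (r1, s2), (r2, s2), (r3, s1), (r4, s1), (r4, s0), (r4, s2).
R accepts in {r1, r3} and S accepts in {s1, s2}. The reachable pairs whose R-component is accepting are (r1, s2), (r3, s1); in each of them the S-component is accepting too, so the product for L(R) \ L(S) (R-component accepting, S-component rejecting) has no reachable accepting pair and the difference is empty.
Hence every string in L(R) is also in L(S).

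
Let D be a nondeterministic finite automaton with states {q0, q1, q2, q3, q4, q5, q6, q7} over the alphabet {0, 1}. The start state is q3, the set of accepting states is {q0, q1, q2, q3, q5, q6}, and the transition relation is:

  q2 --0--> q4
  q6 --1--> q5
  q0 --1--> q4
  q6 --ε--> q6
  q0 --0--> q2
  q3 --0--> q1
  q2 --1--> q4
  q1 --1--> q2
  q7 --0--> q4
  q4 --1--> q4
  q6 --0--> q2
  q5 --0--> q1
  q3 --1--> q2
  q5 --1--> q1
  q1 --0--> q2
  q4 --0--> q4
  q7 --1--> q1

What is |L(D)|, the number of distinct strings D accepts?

The useful subgraph on states {q1, q2, q3} is acyclic, so L(D) is finite; the longest accepting path visits 3 useful states, giving maximum string length 2.
Counting accepting paths from q3 by length: 1 of length 0, 2 of length 1, 2 of length 2. Total 5.

5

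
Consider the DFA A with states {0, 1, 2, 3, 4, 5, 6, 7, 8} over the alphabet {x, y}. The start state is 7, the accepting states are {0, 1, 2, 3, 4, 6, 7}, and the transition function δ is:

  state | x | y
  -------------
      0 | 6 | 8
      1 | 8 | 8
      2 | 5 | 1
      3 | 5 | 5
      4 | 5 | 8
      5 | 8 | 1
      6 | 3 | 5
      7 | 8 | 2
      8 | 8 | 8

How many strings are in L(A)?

The useful subgraph on states {1, 2, 5, 7} is acyclic, so L(A) is finite; the longest accepting path visits 4 useful states, giving maximum string length 3.
Counting accepting paths from 7 by length: 1 of length 0, 1 of length 1, 1 of length 2, 1 of length 3. Total 4.

4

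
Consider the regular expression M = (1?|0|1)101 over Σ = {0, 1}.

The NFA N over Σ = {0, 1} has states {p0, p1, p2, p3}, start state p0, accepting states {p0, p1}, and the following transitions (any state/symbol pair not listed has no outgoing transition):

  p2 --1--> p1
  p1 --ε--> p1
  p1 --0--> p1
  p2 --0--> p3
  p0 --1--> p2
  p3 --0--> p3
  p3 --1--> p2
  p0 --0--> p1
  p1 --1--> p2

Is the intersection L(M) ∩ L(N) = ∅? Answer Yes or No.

Yes

Converting the expression M to a DFA (subset construction, then merging equivalent states) gives the minimal DFA with states {m0, m1, m2, m3, m4, m5, m6}, start state m0, accepting states {m6} and transitions m0: 0→m1, 1→m2; m1: 0→m3, 1→m4; m2: 0→m5, 1→m4; m3: 0→m3, 1→m3; m4: 0→m5, 1→m3; m5: 0→m3, 1→m6; m6: 0→m3, 1→m3.
Exploring the product automaton M × N from the start pair (m0, p0), following both machines on each input symbol, reaches 11 state pairs: (m0, p0), (m1, p1), (m2, p2), (m3, p1), (m4, p2), (m5, p3), (m4, p1), (m3, p2), (m3, p3), (m6, p2), (m5, p1).
M accepts in {m6} and N accepts in {p0, p1}; no reachable pair has both components accepting, so no string drives both machines to acceptance simultaneously and L(M) ∩ L(N) = ∅.
So no string is accepted by both, and the intersection is empty.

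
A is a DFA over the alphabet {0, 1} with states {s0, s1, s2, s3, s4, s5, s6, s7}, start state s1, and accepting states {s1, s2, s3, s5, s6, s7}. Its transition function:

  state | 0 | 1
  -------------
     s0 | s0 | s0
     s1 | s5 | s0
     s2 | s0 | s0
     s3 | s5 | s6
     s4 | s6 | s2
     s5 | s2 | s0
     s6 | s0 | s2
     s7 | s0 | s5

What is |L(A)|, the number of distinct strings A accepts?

3

The useful subgraph on states {s1, s2, s5} is acyclic, so L(A) is finite; the longest accepting path visits 3 useful states, giving maximum string length 2.
Counting accepting paths from s1 by length: 1 of length 0, 1 of length 1, 1 of length 2. Total 3.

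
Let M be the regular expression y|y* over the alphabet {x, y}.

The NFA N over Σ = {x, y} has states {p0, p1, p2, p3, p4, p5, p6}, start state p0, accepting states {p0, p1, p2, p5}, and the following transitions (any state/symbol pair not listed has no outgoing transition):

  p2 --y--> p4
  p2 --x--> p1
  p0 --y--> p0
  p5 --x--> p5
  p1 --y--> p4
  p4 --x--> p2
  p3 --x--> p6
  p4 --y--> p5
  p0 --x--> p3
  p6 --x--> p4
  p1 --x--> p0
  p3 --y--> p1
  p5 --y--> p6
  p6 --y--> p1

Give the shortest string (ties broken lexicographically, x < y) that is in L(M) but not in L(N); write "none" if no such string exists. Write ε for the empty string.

none

Converting the expression M to a DFA (subset construction, then merging equivalent states) gives the minimal DFA with states {m0, m1}, start state m0, accepting states {m0} and transitions m0: x→m1, y→m0; m1: x→m1, y→m1.
Exploring the product automaton M × N from the start pair (m0, p0), following both machines on each input symbol, reaches 8 state pairs: (m0, p0), (m1, p3), (m1, p6), (m1, p1), (m1, p4), (m1, p0), (m1, p2), (m1, p5).
M accepts in {m0} and N accepts in {p0, p1, p2, p5}. The reachable pairs whose M-component is accepting are (m0, p0); in each of them the N-component is accepting too, so the product for L(M) \ L(N) (M-component accepting, N-component rejecting) has no reachable accepting pair and the difference is empty.
So every string accepted by M is also accepted by N: L(M) \ L(N) = ∅ and there is no such string.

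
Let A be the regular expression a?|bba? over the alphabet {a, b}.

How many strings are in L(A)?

4

The expression has no Kleene star, so L(A) is finite. Expanding the alternatives gives {ε, a, bb, bba}.
That is 1 of length 0, 1 of length 1, 1 of length 2, 1 of length 3: 4 strings in all.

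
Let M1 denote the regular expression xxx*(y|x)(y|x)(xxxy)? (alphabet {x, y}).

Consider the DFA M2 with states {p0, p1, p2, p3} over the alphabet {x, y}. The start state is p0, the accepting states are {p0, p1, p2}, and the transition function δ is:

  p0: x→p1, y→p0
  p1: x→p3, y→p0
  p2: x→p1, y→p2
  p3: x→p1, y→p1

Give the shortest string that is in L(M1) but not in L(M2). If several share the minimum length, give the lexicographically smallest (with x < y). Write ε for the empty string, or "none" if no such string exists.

The string xxxx is accepted by M1 but not by M2.
No shorter string lies in the difference, and xxxx is the lexicographically first length-4 string in L(M1) \ L(M2).

xxxx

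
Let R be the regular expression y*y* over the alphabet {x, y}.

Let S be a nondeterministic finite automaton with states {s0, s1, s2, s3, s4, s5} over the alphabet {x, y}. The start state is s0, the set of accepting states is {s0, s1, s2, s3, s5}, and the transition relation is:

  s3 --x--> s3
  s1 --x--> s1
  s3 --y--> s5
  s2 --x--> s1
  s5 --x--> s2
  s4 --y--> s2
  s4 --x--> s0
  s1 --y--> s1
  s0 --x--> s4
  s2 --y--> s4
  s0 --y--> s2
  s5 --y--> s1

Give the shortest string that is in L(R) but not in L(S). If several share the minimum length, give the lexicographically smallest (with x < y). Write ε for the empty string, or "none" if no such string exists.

yy

The string yy is accepted by R but not by S.
No shorter string lies in the difference, and yy is the lexicographically first length-2 string in L(R) \ L(S).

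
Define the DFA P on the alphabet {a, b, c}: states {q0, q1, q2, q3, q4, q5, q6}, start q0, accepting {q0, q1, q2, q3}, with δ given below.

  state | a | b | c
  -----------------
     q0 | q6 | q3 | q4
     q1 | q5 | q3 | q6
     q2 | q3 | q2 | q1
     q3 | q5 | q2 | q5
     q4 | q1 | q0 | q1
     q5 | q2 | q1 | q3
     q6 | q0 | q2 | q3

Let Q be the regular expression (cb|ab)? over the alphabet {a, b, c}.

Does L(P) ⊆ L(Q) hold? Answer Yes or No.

The string b is in L(P) but not in L(Q).
So L(P) ⊄ L(Q).

No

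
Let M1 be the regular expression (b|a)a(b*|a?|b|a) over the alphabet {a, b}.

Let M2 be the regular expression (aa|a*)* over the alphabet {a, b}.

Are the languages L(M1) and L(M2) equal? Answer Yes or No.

The string ba is accepted by M1 but rejected by M2.
So L(M1) ≠ L(M2).

No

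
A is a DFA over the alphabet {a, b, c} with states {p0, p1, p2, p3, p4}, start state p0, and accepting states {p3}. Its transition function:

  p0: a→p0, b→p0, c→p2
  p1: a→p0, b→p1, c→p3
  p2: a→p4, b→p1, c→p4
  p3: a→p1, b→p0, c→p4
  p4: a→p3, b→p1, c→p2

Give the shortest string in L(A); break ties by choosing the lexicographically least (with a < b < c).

A breadth-first search from p0 reaches an accepting state first via the path p0 → p2 → p4 → p3 on input caa.
No string of length < 3 is accepted (BFS exhausts all shorter strings without reaching an accepting state), and caa is the lexicographically least accepting string of length 3.

caa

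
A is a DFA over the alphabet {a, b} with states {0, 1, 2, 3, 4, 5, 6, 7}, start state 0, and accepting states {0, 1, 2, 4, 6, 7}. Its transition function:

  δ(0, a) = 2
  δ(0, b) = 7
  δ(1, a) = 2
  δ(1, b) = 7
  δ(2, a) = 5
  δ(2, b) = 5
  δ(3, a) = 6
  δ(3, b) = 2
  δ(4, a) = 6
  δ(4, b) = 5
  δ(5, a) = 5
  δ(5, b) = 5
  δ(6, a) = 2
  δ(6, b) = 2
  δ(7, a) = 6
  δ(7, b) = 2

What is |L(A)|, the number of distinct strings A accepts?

The useful subgraph on states {0, 2, 6, 7} is acyclic, so L(A) is finite; the longest accepting path visits 4 useful states, giving maximum string length 3.
Counting accepting paths from 0 by length: 1 of length 0, 2 of length 1, 2 of length 2, 2 of length 3. Total 7.

7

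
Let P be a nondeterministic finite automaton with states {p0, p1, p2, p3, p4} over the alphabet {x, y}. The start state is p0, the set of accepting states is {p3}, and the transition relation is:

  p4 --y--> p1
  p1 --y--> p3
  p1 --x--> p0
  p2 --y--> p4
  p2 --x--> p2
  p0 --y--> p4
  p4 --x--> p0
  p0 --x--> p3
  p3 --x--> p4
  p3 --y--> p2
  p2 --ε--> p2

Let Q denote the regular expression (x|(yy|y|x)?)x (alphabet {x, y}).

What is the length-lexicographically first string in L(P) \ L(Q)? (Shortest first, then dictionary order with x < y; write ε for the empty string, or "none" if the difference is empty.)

The string yxx is accepted by P but not by Q.
No shorter string lies in the difference, and yxx is the lexicographically first length-3 string in L(P) \ L(Q).

yxx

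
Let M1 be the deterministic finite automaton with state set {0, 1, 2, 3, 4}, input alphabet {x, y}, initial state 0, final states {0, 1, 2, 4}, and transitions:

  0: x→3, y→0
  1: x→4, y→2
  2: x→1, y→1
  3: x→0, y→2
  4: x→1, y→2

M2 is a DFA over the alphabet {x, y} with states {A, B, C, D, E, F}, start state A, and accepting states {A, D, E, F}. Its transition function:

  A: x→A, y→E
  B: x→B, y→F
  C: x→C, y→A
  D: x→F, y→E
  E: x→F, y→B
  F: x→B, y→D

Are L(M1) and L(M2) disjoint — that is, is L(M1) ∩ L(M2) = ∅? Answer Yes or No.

No

The empty string ε is accepted by both M1 and M2.
Hence L(M1) ∩ L(M2) ≠ ∅.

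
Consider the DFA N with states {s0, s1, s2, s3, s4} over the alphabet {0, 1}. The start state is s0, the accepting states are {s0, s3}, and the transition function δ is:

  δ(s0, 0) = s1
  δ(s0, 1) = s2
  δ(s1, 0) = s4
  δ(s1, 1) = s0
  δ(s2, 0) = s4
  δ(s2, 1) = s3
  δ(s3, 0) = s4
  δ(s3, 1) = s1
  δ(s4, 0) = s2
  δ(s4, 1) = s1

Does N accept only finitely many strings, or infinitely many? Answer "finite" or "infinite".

State s0 is reachable from the start and can reach an accepting state, and it lies on the cycle s0 → s1 → s0.
Traversing that cycle any number of times yields accepted strings of unbounded length, so the language is infinite.

infinite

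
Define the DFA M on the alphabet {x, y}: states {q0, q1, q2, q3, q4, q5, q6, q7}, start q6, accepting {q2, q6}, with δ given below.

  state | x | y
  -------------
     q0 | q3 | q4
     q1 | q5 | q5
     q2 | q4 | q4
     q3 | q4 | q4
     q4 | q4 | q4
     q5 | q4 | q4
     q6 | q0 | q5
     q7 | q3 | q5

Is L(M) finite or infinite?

finite

The useful states (reachable from q6 and able to reach an accepting state) are {q6}.
Restricted to these states the transition graph has no cycle, so every accepting path has bounded length and L is finite.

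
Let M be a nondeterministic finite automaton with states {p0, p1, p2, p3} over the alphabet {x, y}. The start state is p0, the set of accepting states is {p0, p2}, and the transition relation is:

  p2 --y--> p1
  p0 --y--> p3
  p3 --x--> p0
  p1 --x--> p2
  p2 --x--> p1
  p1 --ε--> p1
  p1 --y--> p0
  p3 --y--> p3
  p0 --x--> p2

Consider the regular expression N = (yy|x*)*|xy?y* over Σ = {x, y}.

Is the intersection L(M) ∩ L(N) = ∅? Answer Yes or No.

No

The empty string ε is accepted by both M and N.
Hence L(M) ∩ L(N) ≠ ∅.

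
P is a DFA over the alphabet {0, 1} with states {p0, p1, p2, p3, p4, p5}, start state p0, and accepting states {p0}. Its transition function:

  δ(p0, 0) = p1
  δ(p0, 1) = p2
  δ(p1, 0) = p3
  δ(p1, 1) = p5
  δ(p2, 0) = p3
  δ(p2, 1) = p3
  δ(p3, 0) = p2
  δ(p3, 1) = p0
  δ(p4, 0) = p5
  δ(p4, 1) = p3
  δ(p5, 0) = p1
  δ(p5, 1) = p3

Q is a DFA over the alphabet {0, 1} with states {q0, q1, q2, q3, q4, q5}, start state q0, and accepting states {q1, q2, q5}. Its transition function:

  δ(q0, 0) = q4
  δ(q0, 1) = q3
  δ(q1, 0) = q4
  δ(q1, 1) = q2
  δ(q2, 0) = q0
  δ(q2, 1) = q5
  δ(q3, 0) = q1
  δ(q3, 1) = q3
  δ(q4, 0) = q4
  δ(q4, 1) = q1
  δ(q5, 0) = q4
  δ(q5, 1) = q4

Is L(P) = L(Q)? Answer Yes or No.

No

The empty string ε is accepted by P but rejected by Q.
So L(P) ≠ L(Q).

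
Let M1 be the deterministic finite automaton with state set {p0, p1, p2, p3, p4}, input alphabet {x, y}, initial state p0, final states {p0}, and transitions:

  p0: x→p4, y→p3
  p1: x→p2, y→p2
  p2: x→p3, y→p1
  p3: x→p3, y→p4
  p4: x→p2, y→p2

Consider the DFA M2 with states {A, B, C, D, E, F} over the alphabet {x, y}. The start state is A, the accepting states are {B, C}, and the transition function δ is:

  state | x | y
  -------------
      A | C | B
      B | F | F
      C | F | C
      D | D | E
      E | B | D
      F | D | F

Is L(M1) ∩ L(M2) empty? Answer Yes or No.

Yes

Exploring the product automaton M1 × M2 from the start pair (p0, A), following both machines on each input symbol, reaches 14 state pairs: (p0, A), (p4, C), (p3, B), (p2, F), (p2, C), (p3, F), (p4, F), (p3, D), (p1, F), (p1, C), (p2, D), (p4, E), (p1, E), (p2, B).
M1 accepts in {p0} and M2 accepts in {B, C}; no reachable pair has both components accepting, so no string drives both machines to acceptance simultaneously and L(M1) ∩ L(M2) = ∅.
So no string is accepted by both, and the intersection is empty.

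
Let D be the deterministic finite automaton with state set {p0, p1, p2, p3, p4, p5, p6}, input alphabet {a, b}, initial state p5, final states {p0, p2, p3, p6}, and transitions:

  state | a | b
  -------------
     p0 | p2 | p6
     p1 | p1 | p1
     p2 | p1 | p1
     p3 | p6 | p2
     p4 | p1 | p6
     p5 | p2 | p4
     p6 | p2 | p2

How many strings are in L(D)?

The useful subgraph on states {p2, p4, p5, p6} is acyclic, so L(D) is finite; the longest accepting path visits 4 useful states, giving maximum string length 3.
Counting accepting paths from p5 by length: 1 of length 1, 1 of length 2, 2 of length 3. Total 4.

4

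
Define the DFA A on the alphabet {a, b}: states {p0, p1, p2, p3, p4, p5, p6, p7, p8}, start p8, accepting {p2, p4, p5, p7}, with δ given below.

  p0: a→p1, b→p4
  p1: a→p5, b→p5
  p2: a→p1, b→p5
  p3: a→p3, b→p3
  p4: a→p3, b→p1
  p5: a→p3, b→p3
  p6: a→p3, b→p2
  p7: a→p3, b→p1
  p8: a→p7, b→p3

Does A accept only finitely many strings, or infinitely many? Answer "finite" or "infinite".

finite

The useful states (reachable from p8 and able to reach an accepting state) are {p1, p5, p7, p8}.
Restricted to these states the transition graph has no cycle, so every accepting path has bounded length and L is finite.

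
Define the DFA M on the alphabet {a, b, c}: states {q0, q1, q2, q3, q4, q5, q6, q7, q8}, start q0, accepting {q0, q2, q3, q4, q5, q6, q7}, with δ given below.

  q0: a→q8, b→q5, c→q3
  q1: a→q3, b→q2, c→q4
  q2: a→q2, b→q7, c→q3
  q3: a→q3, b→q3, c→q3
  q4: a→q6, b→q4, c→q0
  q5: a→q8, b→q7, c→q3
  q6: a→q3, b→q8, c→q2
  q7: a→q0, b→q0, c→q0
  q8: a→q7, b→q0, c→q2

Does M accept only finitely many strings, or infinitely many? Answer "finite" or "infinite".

infinite

State q0 is reachable from the start and can reach an accepting state, and it lies on the cycle q0 → q8 → q0.
Traversing that cycle any number of times yields accepted strings of unbounded length, so the language is infinite.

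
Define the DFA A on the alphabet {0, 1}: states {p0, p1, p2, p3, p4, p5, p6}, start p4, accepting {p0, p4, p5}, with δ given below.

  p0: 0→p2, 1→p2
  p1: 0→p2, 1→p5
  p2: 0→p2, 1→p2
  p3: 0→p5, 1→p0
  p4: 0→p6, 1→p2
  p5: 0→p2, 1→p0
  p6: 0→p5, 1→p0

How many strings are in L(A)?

4

The useful subgraph on states {p0, p4, p5, p6} is acyclic, so L(A) is finite; the longest accepting path visits 4 useful states, giving maximum string length 3.
Counting accepting paths from p4 by length: 1 of length 0, 2 of length 2, 1 of length 3. Total 4.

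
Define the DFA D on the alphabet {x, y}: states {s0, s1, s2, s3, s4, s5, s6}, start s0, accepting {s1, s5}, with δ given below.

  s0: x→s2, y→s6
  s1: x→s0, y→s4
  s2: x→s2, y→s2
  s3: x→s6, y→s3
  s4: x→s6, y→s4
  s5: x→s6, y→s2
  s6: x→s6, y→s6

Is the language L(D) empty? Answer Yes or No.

The states reachable from the start state are {s0, s2, s6}.
None of the accepting states {s1, s5} is reachable, so no string is accepted and L(D) = ∅.

Yes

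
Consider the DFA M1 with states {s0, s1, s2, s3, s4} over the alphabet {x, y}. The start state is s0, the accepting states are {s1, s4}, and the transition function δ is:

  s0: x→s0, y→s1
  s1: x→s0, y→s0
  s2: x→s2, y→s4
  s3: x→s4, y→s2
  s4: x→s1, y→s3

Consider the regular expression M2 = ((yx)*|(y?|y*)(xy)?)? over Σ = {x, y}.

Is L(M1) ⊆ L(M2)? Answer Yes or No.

The string xxy is in L(M1) but not in L(M2).
So L(M1) ⊄ L(M2).

No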